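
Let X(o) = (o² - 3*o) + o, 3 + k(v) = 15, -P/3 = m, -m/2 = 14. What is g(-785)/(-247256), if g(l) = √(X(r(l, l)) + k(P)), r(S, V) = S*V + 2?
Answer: -3*√42192720343/247256 ≈ -2.4923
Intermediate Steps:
m = -28 (m = -2*14 = -28)
P = 84 (P = -3*(-28) = 84)
r(S, V) = 2 + S*V
k(v) = 12 (k(v) = -3 + 15 = 12)
X(o) = o² - 2*o
g(l) = √(12 + l²*(2 + l²)) (g(l) = √((2 + l*l)*(-2 + (2 + l*l)) + 12) = √((2 + l²)*(-2 + (2 + l²)) + 12) = √((2 + l²)*l² + 12) = √(l²*(2 + l²) + 12) = √(12 + l²*(2 + l²)))
g(-785)/(-247256) = √(12 + (-785)²*(2 + (-785)²))/(-247256) = √(12 + 616225*(2 + 616225))*(-1/247256) = √(12 + 616225*616227)*(-1/247256) = √(12 + 379734483075)*(-1/247256) = √379734483087*(-1/247256) = (3*√42192720343)*(-1/247256) = -3*√42192720343/247256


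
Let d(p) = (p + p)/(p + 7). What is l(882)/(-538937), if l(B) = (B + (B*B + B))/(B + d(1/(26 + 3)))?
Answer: -11361168/6926495315 ≈ -0.0016402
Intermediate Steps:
d(p) = 2*p/(7 + p) (d(p) = (2*p)/(7 + p) = 2*p/(7 + p))
l(B) = (B**2 + 2*B)/(1/102 + B) (l(B) = (B + (B*B + B))/(B + 2/((26 + 3)*(7 + 1/(26 + 3)))) = (B + (B**2 + B))/(B + 2/(29*(7 + 1/29))) = (B + (B + B**2))/(B + 2*(1/29)/(7 + 1/29)) = (B**2 + 2*B)/(B + 2*(1/29)/(204/29)) = (B**2 + 2*B)/(B + 2*(1/29)*(29/204)) = (B**2 + 2*B)/(B + 1/102) = (B**2 + 2*B)/(1/102 + B))
l(882)/(-538937) = (102*882*(2 + 882)/(1 + 102*882))/(-538937) = (102*882*884/(1 + 89964))*(-1/538937) = (102*882*884/89965)*(-1/538937) = (102*882*(1/89965)*884)*(-1/538937) = (79528176/89965)*(-1/538937) = -11361168/6926495315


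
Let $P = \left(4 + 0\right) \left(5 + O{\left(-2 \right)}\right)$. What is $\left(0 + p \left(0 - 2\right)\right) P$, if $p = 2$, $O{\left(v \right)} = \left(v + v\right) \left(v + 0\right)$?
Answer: $-208$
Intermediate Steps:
$O{\left(v \right)} = 2 v^{2}$ ($O{\left(v \right)} = 2 v v = 2 v^{2}$)
$P = 52$ ($P = \left(4 + 0\right) \left(5 + 2 \left(-2\right)^{2}\right) = 4 \left(5 + 2 \cdot 4\right) = 4 \left(5 + 8\right) = 4 \cdot 13 = 52$)
$\left(0 + p \left(0 - 2\right)\right) P = \left(0 + 2 \left(0 - 2\right)\right) 52 = \left(0 + 2 \left(-2\right)\right) 52 = \left(0 - 4\right) 52 = \left(-4\right) 52 = -208$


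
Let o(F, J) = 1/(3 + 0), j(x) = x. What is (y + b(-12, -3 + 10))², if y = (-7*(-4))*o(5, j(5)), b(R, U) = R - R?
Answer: 784/9 ≈ 87.111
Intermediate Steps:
o(F, J) = ⅓ (o(F, J) = 1/3 = ⅓)
b(R, U) = 0
y = 28/3 (y = -7*(-4)*(⅓) = 28*(⅓) = 28/3 ≈ 9.3333)
(y + b(-12, -3 + 10))² = (28/3 + 0)² = (28/3)² = 784/9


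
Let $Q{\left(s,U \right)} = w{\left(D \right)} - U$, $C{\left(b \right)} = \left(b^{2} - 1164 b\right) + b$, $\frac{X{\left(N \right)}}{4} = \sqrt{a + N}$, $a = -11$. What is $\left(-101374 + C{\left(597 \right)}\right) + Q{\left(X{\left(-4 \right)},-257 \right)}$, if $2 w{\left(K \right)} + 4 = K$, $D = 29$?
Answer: $- \frac{878013}{2} \approx -4.3901 \cdot 10^{5}$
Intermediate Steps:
$w{\left(K \right)} = -2 + \frac{K}{2}$
$X{\left(N \right)} = 4 \sqrt{-11 + N}$
$C{\left(b \right)} = b^{2} - 1163 b$
$Q{\left(s,U \right)} = \frac{25}{2} - U$ ($Q{\left(s,U \right)} = \left(-2 + \frac{1}{2} \cdot 29\right) - U = \left(-2 + \frac{29}{2}\right) - U = \frac{25}{2} - U$)
$\left(-101374 + C{\left(597 \right)}\right) + Q{\left(X{\left(-4 \right)},-257 \right)} = \left(-101374 + 597 \left(-1163 + 597\right)\right) + \left(\frac{25}{2} - -257\right) = \left(-101374 + 597 \left(-566\right)\right) + \left(\frac{25}{2} + 257\right) = \left(-101374 - 337902\right) + \frac{539}{2} = -439276 + \frac{539}{2} = - \frac{878013}{2}$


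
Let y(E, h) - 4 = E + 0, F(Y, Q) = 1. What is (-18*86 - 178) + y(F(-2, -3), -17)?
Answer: -1721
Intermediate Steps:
y(E, h) = 4 + E (y(E, h) = 4 + (E + 0) = 4 + E)
(-18*86 - 178) + y(F(-2, -3), -17) = (-18*86 - 178) + (4 + 1) = (-1548 - 178) + 5 = -1726 + 5 = -1721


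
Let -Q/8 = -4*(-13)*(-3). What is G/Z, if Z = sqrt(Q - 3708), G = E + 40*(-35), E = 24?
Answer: 688*I*sqrt(615)/615 ≈ 27.743*I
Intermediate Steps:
Q = 1248 (Q = -8*(-4*(-13))*(-3) = -416*(-3) = -8*(-156) = 1248)
G = -1376 (G = 24 + 40*(-35) = 24 - 1400 = -1376)
Z = 2*I*sqrt(615) (Z = sqrt(1248 - 3708) = sqrt(-2460) = 2*I*sqrt(615) ≈ 49.598*I)
G/Z = -1376*(-I*sqrt(615)/1230) = -(-688)*I*sqrt(615)/615 = 688*I*sqrt(615)/615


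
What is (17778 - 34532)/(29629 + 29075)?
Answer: -8377/29352 ≈ -0.28540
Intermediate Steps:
(17778 - 34532)/(29629 + 29075) = -16754/58704 = -16754*1/58704 = -8377/29352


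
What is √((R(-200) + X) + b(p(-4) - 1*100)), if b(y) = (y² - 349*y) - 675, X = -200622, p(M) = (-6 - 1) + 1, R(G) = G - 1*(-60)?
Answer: 3*I*√17023 ≈ 391.42*I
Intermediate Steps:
R(G) = 60 + G (R(G) = G + 60 = 60 + G)
p(M) = -6 (p(M) = -7 + 1 = -6)
b(y) = -675 + y² - 349*y
√((R(-200) + X) + b(p(-4) - 1*100)) = √(((60 - 200) - 200622) + (-675 + (-6 - 1*100)² - 349*(-6 - 1*100))) = √((-140 - 200622) + (-675 + (-6 - 100)² - 349*(-6 - 100))) = √(-200762 + (-675 + (-106)² - 349*(-106))) = √(-200762 + (-675 + 11236 + 36994)) = √(-200762 + 47555) = √(-153207) = 3*I*√17023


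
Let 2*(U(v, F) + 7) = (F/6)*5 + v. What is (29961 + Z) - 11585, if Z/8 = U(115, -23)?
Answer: 56110/3 ≈ 18703.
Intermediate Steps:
U(v, F) = -7 + v/2 + 5*F/12 (U(v, F) = -7 + ((F/6)*5 + v)/2 = -7 + (5*F/6 + v)/2 = -7 + (v + 5*F/6)/2 = -7 + (v/2 + 5*F/12) = -7 + v/2 + 5*F/12)
Z = 982/3 (Z = 8*(-7 + (½)*115 + (5/12)*(-23)) = 8*(-7 + 115/2 - 115/12) = 8*(491/12) = 982/3 ≈ 327.33)
(29961 + Z) - 11585 = (29961 + 982/3) - 11585 = 90865/3 - 11585 = 56110/3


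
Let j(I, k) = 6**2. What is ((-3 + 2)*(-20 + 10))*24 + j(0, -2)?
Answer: 276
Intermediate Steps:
j(I, k) = 36
((-3 + 2)*(-20 + 10))*24 + j(0, -2) = ((-3 + 2)*(-20 + 10))*24 + 36 = -1*(-10)*24 + 36 = 10*24 + 36 = 240 + 36 = 276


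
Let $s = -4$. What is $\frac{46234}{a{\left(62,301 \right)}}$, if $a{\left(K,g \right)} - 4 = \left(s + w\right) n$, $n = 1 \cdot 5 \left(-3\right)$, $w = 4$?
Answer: $\frac{23117}{2} \approx 11559.0$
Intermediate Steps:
$n = -15$ ($n = 5 \left(-3\right) = -15$)
$a{\left(K,g \right)} = 4$ ($a{\left(K,g \right)} = 4 + \left(-4 + 4\right) \left(-15\right) = 4 + 0 \left(-15\right) = 4 + 0 = 4$)
$\frac{46234}{a{\left(62,301 \right)}} = \frac{46234}{4} = 46234 \cdot \frac{1}{4} = \frac{23117}{2}$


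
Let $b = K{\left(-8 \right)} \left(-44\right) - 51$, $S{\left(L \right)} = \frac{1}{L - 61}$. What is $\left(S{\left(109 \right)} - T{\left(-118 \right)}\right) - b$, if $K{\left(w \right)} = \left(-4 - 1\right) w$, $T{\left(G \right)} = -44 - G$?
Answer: $\frac{83377}{48} \approx 1737.0$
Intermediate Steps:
$S{\left(L \right)} = \frac{1}{-61 + L}$
$K{\left(w \right)} = - 5 w$
$b = -1811$ ($b = \left(-5\right) \left(-8\right) \left(-44\right) - 51 = 40 \left(-44\right) - 51 = -1760 - 51 = -1811$)
$\left(S{\left(109 \right)} - T{\left(-118 \right)}\right) - b = \left(\frac{1}{-61 + 109} - \left(-44 - -118\right)\right) - -1811 = \left(\frac{1}{48} - \left(-44 + 118\right)\right) + 1811 = \left(\frac{1}{48} - 74\right) + 1811 = - \frac{3551}{48} + 1811 = \frac{83377}{48}$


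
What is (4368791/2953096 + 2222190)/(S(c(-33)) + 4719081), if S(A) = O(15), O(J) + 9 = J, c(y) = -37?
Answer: 6562344769031/13935916943352 ≈ 0.47089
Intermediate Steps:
O(J) = -9 + J
S(A) = 6 (S(A) = -9 + 15 = 6)
(4368791/2953096 + 2222190)/(S(c(-33)) + 4719081) = (4368791/2953096 + 2222190)/(6 + 4719081) = (4368791*(1/2953096) + 2222190)/4719087 = (4368791/2953096 + 2222190)*(1/4719087) = (6562344769031/2953096)*(1/4719087) = 6562344769031/13935916943352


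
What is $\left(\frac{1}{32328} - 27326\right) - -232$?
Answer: $- \frac{875894831}{32328} \approx -27094.0$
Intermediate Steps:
$\left(\frac{1}{32328} - 27326\right) - -232 = \left(\frac{1}{32328} - 27326\right) + 232 = - \frac{883394927}{32328} + 232 = - \frac{875894831}{32328}$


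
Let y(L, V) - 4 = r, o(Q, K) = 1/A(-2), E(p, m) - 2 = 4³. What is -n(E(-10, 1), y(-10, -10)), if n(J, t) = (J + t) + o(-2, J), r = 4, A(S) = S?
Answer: -147/2 ≈ -73.500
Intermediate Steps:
E(p, m) = 66 (E(p, m) = 2 + 4³ = 2 + 64 = 66)
o(Q, K) = -½ (o(Q, K) = 1/(-2) = -½)
y(L, V) = 8 (y(L, V) = 4 + 4 = 8)
n(J, t) = -½ + J + t (n(J, t) = (J + t) - ½ = -½ + J + t)
-n(E(-10, 1), y(-10, -10)) = -(-½ + 66 + 8) = -1*147/2 = -147/2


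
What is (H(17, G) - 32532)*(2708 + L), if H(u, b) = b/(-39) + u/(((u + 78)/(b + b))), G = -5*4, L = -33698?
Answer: 249068034880/247 ≈ 1.0084e+9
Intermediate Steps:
G = -20
H(u, b) = -b/39 + 2*b*u/(78 + u) (H(u, b) = b*(-1/39) + u/(((78 + u)/((2*b)))) = -b/39 + u/(((78 + u)*(1/(2*b)))) = -b/39 + u/(((78 + u)/(2*b))) = -b/39 + u*(2*b/(78 + u)) = -b/39 + 2*b*u/(78 + u))
(H(17, G) - 32532)*(2708 + L) = ((1/39)*(-20)*(-78 + 77*17)/(78 + 17) - 32532)*(2708 - 33698) = ((1/39)*(-20)*(-78 + 1309)/95 - 32532)*(-30990) = ((1/39)*(-20)*(1/95)*1231 - 32532)*(-30990) = (-4924/741 - 32532)*(-30990) = -24111136/741*(-30990) = 249068034880/247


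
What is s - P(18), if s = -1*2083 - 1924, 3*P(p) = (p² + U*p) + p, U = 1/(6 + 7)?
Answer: -53579/13 ≈ -4121.5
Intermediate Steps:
U = 1/13 ≈ 0.076923
P(p) = p²/3 + 14*p/39 (P(p) = ((p² + p/13) + p)/3 = (p² + 14*p/13)/3 = p²/3 + 14*p/39)
s = -4007 (s = -2083 - 1924 = -4007)
s - P(18) = -4007 - 18*(14 + 13*18)/39 = -4007 - 18*(14 + 234)/39 = -4007 - 18*248/39 = -4007 - 1*1488/13 = -4007 - 1488/13 = -53579/13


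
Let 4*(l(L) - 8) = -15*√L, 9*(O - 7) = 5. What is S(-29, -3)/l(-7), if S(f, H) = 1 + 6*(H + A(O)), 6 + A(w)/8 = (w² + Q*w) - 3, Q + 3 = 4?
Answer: 9171584/70173 + 1433060*I*√7/23391 ≈ 130.7 + 162.09*I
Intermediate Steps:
Q = 1 (Q = -3 + 4 = 1)
O = 68/9 (O = 7 + (⅑)*5 = 7 + 5/9 = 68/9 ≈ 7.5556)
A(w) = -72 + 8*w + 8*w² (A(w) = -48 + 8*((w² + 1*w) - 3) = -48 + 8*((w² + w) - 3) = -48 + 8*((w + w²) - 3) = -48 + 8*(-3 + w + w²) = -48 + (-24 + 8*w + 8*w²) = -72 + 8*w + 8*w²)
l(L) = 8 - 15*√L/4 (l(L) = 8 + (-15*√L)/4 = 8 - 15*√L/4)
S(f, H) = 72139/27 + 6*H (S(f, H) = 1 + 6*(H + (-72 + 8*(68/9) + 8*(68/9)²)) = 1 + 6*(H + (-72 + 544/9 + 8*(4624/81))) = 1 + 6*(H + (-72 + 544/9 + 36992/81)) = 1 + 6*(H + 36056/81) = 1 + 6*(36056/81 + H) = 1 + (72112/27 + 6*H) = 72139/27 + 6*H)
S(-29, -3)/l(-7) = (72139/27 + 6*(-3))/(8 - 15*I*√7/4) = (72139/27 - 18)/(8 - 15*I*√7/4) = 71653/(27*(8 - 15*I*√7/4))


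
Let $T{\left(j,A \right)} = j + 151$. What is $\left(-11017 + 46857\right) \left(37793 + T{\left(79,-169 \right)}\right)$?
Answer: $1362744320$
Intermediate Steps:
$T{\left(j,A \right)} = 151 + j$
$\left(-11017 + 46857\right) \left(37793 + T{\left(79,-169 \right)}\right) = \left(-11017 + 46857\right) \left(37793 + \left(151 + 79\right)\right) = 35840 \left(37793 + 230\right) = 35840 \cdot 38023 = 1362744320$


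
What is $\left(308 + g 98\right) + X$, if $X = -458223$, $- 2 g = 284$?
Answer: $-471831$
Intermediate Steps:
$g = -142$ ($g = \left(- \frac{1}{2}\right) 284 = -142$)
$\left(308 + g 98\right) + X = \left(308 - 13916\right) - 458223 = -13608 - 458223 = -471831$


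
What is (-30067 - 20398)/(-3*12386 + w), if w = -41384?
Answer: 50465/78542 ≈ 0.64252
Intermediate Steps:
(-30067 - 20398)/(-3*12386 + w) = (-30067 - 20398)/(-3*12386 - 41384) = -50465/(-37158 - 41384) = -50465/(-78542) = -50465*(-1/78542) = 50465/78542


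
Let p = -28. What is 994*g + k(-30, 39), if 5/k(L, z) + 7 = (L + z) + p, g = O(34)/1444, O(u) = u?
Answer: 217869/9386 ≈ 23.212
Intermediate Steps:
g = 17/722 (g = 34/1444 = 34*(1/1444) = 17/722 ≈ 0.023546)
k(L, z) = 5/(-35 + L + z) (k(L, z) = 5/(-7 + ((L + z) - 28)) = 5/(-7 + (-28 + L + z)) = 5/(-35 + L + z))
994*g + k(-30, 39) = 994*(17/722) + 5/(-35 - 30 + 39) = 8449/361 + 5/(-26) = 8449/361 + 5*(-1/26) = 8449/361 - 5/26 = 217869/9386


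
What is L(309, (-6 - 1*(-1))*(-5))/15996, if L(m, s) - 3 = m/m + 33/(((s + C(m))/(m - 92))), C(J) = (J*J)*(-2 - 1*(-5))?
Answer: 164719/654620304 ≈ 0.00025163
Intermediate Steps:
C(J) = 3*J² (C(J) = J²*(-2 + 5) = J²*3 = 3*J²)
L(m, s) = 4 + 33*(-92 + m)/(s + 3*m²) (L(m, s) = 3 + (m/m + 33/(((s + 3*m²)/(m - 92)))) = 3 + (1 + 33/(((s + 3*m²)/(-92 + m)))) = 3 + (1 + 33*((-92 + m)/(s + 3*m²))) = 3 + (1 + 33*(-92 + m)/(s + 3*m²)) = 4 + 33*(-92 + m)/(s + 3*m²))
L(309, (-6 - 1*(-1))*(-5))/15996 = ((-3036 + 4*((-6 - 1*(-1))*(-5)) + 12*309² + 33*309)/((-6 - 1*(-1))*(-5) + 3*309²))/15996 = ((-3036 + 4*((-6 + 1)*(-5)) + 12*95481 + 10197)/((-6 + 1)*(-5) + 3*95481))*(1/15996) = ((-3036 + 4*(-5*(-5)) + 1145772 + 10197)/(-5*(-5) + 286443))*(1/15996) = ((-3036 + 4*25 + 1145772 + 10197)/(25 + 286443))*(1/15996) = ((-3036 + 100 + 1145772 + 10197)/286468)*(1/15996) = ((1/286468)*1153033)*(1/15996) = (164719/40924)*(1/15996) = 164719/654620304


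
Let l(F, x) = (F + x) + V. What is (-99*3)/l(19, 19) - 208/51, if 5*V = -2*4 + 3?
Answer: -22843/1887 ≈ -12.105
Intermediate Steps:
V = -1 (V = (-2*4 + 3)/5 = (-8 + 3)/5 = (1/5)*(-5) = -1)
l(F, x) = -1 + F + x (l(F, x) = (F + x) - 1 = -1 + F + x)
(-99*3)/l(19, 19) - 208/51 = (-99*3)/(-1 + 19 + 19) - 208/51 = -297/37 - 208*1/51 = -297*1/37 - 208/51 = -297/37 - 208/51 = -22843/1887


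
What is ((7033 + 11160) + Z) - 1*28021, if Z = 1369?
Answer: -8459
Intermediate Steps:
((7033 + 11160) + Z) - 1*28021 = ((7033 + 11160) + 1369) - 1*28021 = (18193 + 1369) - 28021 = 19562 - 28021 = -8459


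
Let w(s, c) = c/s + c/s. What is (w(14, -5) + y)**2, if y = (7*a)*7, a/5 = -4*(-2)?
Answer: 188101225/49 ≈ 3.8388e+6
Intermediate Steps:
a = 40 (a = 5*(-4*(-2)) = 5*8 = 40)
w(s, c) = 2*c/s
y = 1960 (y = (7*40)*7 = 280*7 = 1960)
(w(14, -5) + y)**2 = (2*(-5)/14 + 1960)**2 = (2*(-5)*(1/14) + 1960)**2 = (-5/7 + 1960)**2 = (13715/7)**2 = 188101225/49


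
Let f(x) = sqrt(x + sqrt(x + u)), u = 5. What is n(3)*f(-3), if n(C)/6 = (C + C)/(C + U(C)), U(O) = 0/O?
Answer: 12*sqrt(-3 + sqrt(2)) ≈ 15.111*I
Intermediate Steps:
U(O) = 0
f(x) = sqrt(x + sqrt(5 + x)) (f(x) = sqrt(x + sqrt(x + 5)) = sqrt(x + sqrt(5 + x)))
n(C) = 12 (n(C) = 6*((C + C)/(C + 0)) = 6*((2*C)/C) = 6*2 = 12)
n(3)*f(-3) = 12*sqrt(-3 + sqrt(5 - 3)) = 12*sqrt(-3 + sqrt(2))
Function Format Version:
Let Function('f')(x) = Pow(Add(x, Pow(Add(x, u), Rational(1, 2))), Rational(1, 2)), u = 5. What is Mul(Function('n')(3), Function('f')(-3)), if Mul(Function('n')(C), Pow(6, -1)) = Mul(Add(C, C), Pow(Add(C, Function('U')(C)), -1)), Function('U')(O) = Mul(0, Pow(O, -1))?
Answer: Mul(12, Pow(Add(-3, Pow(2, Rational(1, 2))), Rational(1, 2))) ≈ Mul(15.111, I)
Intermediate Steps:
Function('U')(O) = 0
Function('f')(x) = Pow(Add(x, Pow(Add(5, x), Rational(1, 2))), Rational(1, 2)) (Function('f')(x) = Pow(Add(x, Pow(Add(x, 5), Rational(1, 2))), Rational(1, 2)) = Pow(Add(x, Pow(Add(5, x), Rational(1, 2))), Rational(1, 2)))
Function('n')(C) = 12 (Function('n')(C) = Mul(6, Mul(Add(C, C), Pow(Add(C, 0), -1))) = Mul(6, Mul(Mul(2, C), Pow(C, -1))) = Mul(6, 2) = 12)
Mul(Function('n')(3), Function('f')(-3)) = Mul(12, Pow(Add(-3, Pow(Add(5, -3), Rational(1, 2))), Rational(1, 2))) = Mul(12, Pow(Add(-3, Pow(2, Rational(1, 2))), Rational(1, 2)))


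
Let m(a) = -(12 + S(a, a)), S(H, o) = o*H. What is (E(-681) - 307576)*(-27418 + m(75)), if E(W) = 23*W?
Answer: 10684665145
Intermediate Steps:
S(H, o) = H*o
m(a) = -12 - a² (m(a) = -(12 + a*a) = -(12 + a²) = -12 - a²)
(E(-681) - 307576)*(-27418 + m(75)) = (23*(-681) - 307576)*(-27418 + (-12 - 1*75²)) = (-15663 - 307576)*(-27418 + (-12 - 1*5625)) = -323239*(-27418 + (-12 - 5625)) = -323239*(-27418 - 5637) = -323239*(-33055) = 10684665145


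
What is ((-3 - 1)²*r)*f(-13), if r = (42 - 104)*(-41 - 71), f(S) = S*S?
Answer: 18776576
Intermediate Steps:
f(S) = S²
r = 6944 (r = -62*(-112) = 6944)
((-3 - 1)²*r)*f(-13) = ((-3 - 1)²*6944)*(-13)² = ((-4)²*6944)*169 = (16*6944)*169 = 111104*169 = 18776576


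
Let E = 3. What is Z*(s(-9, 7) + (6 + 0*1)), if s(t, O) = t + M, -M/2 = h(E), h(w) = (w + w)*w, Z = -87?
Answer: 3393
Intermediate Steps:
h(w) = 2*w² (h(w) = (2*w)*w = 2*w²)
M = -36 (M = -4*3² = -4*9 = -2*18 = -36)
s(t, O) = -36 + t (s(t, O) = t - 36 = -36 + t)
Z*(s(-9, 7) + (6 + 0*1)) = -87*((-36 - 9) + (6 + 0*1)) = -87*(-45 + (6 + 0)) = -87*(-45 + 6) = -87*(-39) = 3393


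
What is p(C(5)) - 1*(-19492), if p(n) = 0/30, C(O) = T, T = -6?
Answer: 19492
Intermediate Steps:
C(O) = -6
p(n) = 0 (p(n) = 0*(1/30) = 0)
p(C(5)) - 1*(-19492) = 0 - 1*(-19492) = 0 + 19492 = 19492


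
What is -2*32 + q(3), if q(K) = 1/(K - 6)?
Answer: -193/3 ≈ -64.333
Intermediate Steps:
q(K) = 1/(-6 + K)
-2*32 + q(3) = -2*32 + 1/(-6 + 3) = -64 + 1/(-3) = -64 - ⅓ = -193/3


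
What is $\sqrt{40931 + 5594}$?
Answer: $5 \sqrt{1861} \approx 215.7$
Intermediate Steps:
$\sqrt{40931 + 5594} = \sqrt{46525} = 5 \sqrt{1861}$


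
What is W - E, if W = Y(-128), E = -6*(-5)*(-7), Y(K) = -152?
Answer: 58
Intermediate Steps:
E = -210 (E = 30*(-7) = -210)
W = -152
W - E = -152 - 1*(-210) = -152 + 210 = 58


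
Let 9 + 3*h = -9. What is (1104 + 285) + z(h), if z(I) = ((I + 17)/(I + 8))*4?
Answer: 1411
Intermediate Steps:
h = -6 (h = -3 + (⅓)*(-9) = -3 - 3 = -6)
z(I) = 4*(17 + I)/(8 + I) (z(I) = ((17 + I)/(8 + I))*4 = 4*(17 + I)/(8 + I))
(1104 + 285) + z(h) = (1104 + 285) + 4*(17 - 6)/(8 - 6) = 1389 + 4*11/2 = 1389 + 4*(½)*11 = 1389 + 22 = 1411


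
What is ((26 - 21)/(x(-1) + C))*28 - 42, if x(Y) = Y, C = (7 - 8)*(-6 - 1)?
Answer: -56/3 ≈ -18.667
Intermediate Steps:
C = 7 (C = -1*(-7) = 7)
((26 - 21)/(x(-1) + C))*28 - 42 = ((26 - 21)/(-1 + 7))*28 - 42 = (5/6)*28 - 42 = (5*(⅙))*28 - 42 = (⅚)*28 - 42 = 70/3 - 42 = -56/3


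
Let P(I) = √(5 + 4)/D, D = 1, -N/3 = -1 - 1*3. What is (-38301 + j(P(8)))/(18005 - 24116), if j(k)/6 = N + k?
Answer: 12737/2037 ≈ 6.2528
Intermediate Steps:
N = 12 (N = -3*(-1 - 1*3) = -3*(-1 - 3) = -3*(-4) = 12)
P(I) = 3 (P(I) = √(5 + 4)/1 = √9*1 = 3*1 = 3)
j(k) = 72 + 6*k (j(k) = 6*(12 + k) = 72 + 6*k)
(-38301 + j(P(8)))/(18005 - 24116) = (-38301 + (72 + 6*3))/(18005 - 24116) = (-38301 + (72 + 18))/(-6111) = (-38301 + 90)*(-1/6111) = -38211*(-1/6111) = 12737/2037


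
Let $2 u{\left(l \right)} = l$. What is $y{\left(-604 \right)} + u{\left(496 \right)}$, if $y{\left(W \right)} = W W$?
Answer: $365064$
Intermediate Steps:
$y{\left(W \right)} = W^{2}$
$u{\left(l \right)} = \frac{l}{2}$
$y{\left(-604 \right)} + u{\left(496 \right)} = \left(-604\right)^{2} + \frac{1}{2} \cdot 496 = 364816 + 248 = 365064$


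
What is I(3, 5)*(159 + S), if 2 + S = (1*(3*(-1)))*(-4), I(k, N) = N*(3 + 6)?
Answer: 7605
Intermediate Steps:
I(k, N) = 9*N (I(k, N) = N*9 = 9*N)
S = 10 (S = -2 + (1*(3*(-1)))*(-4) = -2 + (1*(-3))*(-4) = -2 - 3*(-4) = -2 + 12 = 10)
I(3, 5)*(159 + S) = (9*5)*(159 + 10) = 45*169 = 7605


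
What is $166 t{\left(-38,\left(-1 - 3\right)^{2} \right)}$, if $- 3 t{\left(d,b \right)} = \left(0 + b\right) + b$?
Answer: $- \frac{5312}{3} \approx -1770.7$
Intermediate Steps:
$t{\left(d,b \right)} = - \frac{2 b}{3}$ ($t{\left(d,b \right)} = - \frac{\left(0 + b\right) + b}{3} = - \frac{b + b}{3} = - \frac{2 b}{3}$)
$166 t{\left(-38,\left(-1 - 3\right)^{2} \right)} = 166 \left(- \frac{2 \left(-1 - 3\right)^{2}}{3}\right) = 166 \left(- \frac{2 \left(-4\right)^{2}}{3}\right) = 166 \left(\left(- \frac{2}{3}\right) 16\right) = 166 \left(- \frac{32}{3}\right) = - \frac{5312}{3}$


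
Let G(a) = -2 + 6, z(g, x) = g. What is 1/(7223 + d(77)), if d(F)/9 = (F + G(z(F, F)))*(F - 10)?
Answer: 1/56066 ≈ 1.7836e-5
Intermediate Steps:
G(a) = 4
d(F) = 9*(-10 + F)*(4 + F) (d(F) = 9*((F + 4)*(F - 10)) = 9*((4 + F)*(-10 + F)) = 9*((-10 + F)*(4 + F)) = 9*(-10 + F)*(4 + F))
1/(7223 + d(77)) = 1/(7223 + (-360 - 54*77 + 9*77**2)) = 1/(7223 + (-360 - 4158 + 9*5929)) = 1/(7223 + (-360 - 4158 + 53361)) = 1/(7223 + 48843) = 1/56066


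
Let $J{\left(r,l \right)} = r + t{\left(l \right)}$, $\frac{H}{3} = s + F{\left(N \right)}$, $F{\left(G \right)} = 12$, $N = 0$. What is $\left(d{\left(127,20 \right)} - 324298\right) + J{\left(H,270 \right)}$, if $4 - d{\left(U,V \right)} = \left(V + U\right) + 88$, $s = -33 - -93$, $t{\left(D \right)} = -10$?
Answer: $-324323$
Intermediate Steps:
$s = 60$ ($s = -33 + 93 = 60$)
$d{\left(U,V \right)} = -84 - U - V$ ($d{\left(U,V \right)} = 4 - \left(\left(V + U\right) + 88\right) = 4 - \left(\left(U + V\right) + 88\right) = 4 - \left(88 + U + V\right) = -84 - U - V$)
$H = 216$ ($H = 3 \left(60 + 12\right) = 3 \cdot 72 = 216$)
$J{\left(r,l \right)} = -10 + r$ ($J{\left(r,l \right)} = r - 10 = -10 + r$)
$\left(d{\left(127,20 \right)} - 324298\right) + J{\left(H,270 \right)} = \left(\left(-84 - 127 - 20\right) - 324298\right) + \left(-10 + 216\right) = \left(\left(-84 - 127 - 20\right) - 324298\right) + 206 = \left(-231 - 324298\right) + 206 = -324529 + 206 = -324323$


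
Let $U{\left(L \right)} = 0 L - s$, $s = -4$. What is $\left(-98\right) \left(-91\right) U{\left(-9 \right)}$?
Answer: $35672$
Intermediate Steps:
$U{\left(L \right)} = 4$ ($U{\left(L \right)} = 0 L - -4 = 0 + 4 = 4$)
$\left(-98\right) \left(-91\right) U{\left(-9 \right)} = \left(-98\right) \left(-91\right) 4 = 8918 \cdot 4 = 35672$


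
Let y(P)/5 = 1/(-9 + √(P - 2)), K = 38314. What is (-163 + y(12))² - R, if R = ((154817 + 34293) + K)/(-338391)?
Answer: 15225515240806/568609677 + 116180*√10/5041 ≈ 26850.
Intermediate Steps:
y(P) = 5/(-9 + √(-2 + P)) (y(P) = 5/(-9 + √(P - 2)) = 5/(-9 + √(-2 + P)))
R = -75808/112797 (R = ((154817 + 34293) + 38314)/(-338391) = (189110 + 38314)*(-1/338391) = 227424*(-1/338391) = -75808/112797 ≈ -0.67207)
(-163 + y(12))² - R = (-163 + 5/(-9 + √(-2 + 12)))² - 1*(-75808/112797) = (-163 + 5/(-9 + √10))² + 75808/112797 = 75808/112797 + (-163 + 5/(-9 + √10))²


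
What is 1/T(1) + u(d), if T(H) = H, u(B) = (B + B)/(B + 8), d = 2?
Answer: 7/5 ≈ 1.4000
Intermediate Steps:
u(B) = 2*B/(8 + B) (u(B) = (2*B)/(8 + B) = 2*B/(8 + B))
1/T(1) + u(d) = 1/1 + 2*2/(8 + 2) = 1*1 + 2*2/10 = 1 + 2*2*(1/10) = 1 + 2/5 = 7/5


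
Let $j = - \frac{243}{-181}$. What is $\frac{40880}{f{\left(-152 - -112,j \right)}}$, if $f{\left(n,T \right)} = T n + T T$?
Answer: $- \frac{1339269680}{1700271} \approx -787.68$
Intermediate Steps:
$j = \frac{243}{181}$ ($j = \left(-243\right) \left(- \frac{1}{181}\right) = \frac{243}{181} \approx 1.3425$)
$f{\left(n,T \right)} = T^{2} + T n$ ($f{\left(n,T \right)} = T n + T^{2} = T^{2} + T n$)
$\frac{40880}{f{\left(-152 - -112,j \right)}} = \frac{40880}{\frac{243}{181} \left(\frac{243}{181} - 40\right)} = \frac{40880}{\frac{243}{181} \left(- \frac{6997}{181}\right)} = \frac{40880}{- \frac{1700271}{32761}} = 40880 \left(- \frac{32761}{1700271}\right) = - \frac{1339269680}{1700271}$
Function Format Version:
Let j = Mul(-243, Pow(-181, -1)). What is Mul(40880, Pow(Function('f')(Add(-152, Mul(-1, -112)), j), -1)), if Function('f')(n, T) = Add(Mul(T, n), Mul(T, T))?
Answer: Rational(-1339269680, 1700271) ≈ -787.68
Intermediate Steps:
j = Rational(243, 181) (j = Mul(-243, Rational(-1, 181)) = Rational(243, 181) ≈ 1.3425)
Function('f')(n, T) = Add(Pow(T, 2), Mul(T, n)) (Function('f')(n, T) = Add(Mul(T, n), Pow(T, 2)) = Add(Pow(T, 2), Mul(T, n)))
Mul(40880, Pow(Function('f')(Add(-152, Mul(-1, -112)), j), -1)) = Mul(40880, Pow(Mul(Rational(243, 181), Add(Rational(243, 181), Add(-152, Mul(-1, -112)))), -1)) = Mul(40880, Pow(Mul(Rational(243, 181), Add(Rational(243, 181), Add(-152, 112))), -1)) = Mul(40880, Pow(Mul(Rational(243, 181), Add(Rational(243, 181), -40)), -1)) = Mul(40880, Pow(Mul(Rational(243, 181), Rational(-6997, 181)), -1)) = Mul(40880, Pow(Rational(-1700271, 32761), -1)) = Mul(40880, Rational(-32761, 1700271)) = Rational(-1339269680, 1700271)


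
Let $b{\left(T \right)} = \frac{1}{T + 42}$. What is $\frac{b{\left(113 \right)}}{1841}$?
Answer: $\frac{1}{285355} \approx 3.5044 \cdot 10^{-6}$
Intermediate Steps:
$b{\left(T \right)} = \frac{1}{42 + T}$
$\frac{b{\left(113 \right)}}{1841} = \frac{1}{\left(42 + 113\right) 1841} = \frac{1}{155} \cdot \frac{1}{1841} = \frac{1}{285355}$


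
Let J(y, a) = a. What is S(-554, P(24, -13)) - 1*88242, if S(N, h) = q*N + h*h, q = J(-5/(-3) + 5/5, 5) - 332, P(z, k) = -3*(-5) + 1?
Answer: 93172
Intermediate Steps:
P(z, k) = 16 (P(z, k) = 15 + 1 = 16)
q = -327 (q = 5 - 332 = -327)
S(N, h) = h² - 327*N (S(N, h) = -327*N + h*h = -327*N + h² = h² - 327*N)
S(-554, P(24, -13)) - 1*88242 = (16² - 327*(-554)) - 1*88242 = (256 + 181158) - 88242 = 181414 - 88242 = 93172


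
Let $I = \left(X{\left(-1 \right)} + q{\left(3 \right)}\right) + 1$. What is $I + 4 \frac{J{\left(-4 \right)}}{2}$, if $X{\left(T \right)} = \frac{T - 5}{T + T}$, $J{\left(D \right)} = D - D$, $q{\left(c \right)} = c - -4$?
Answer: $11$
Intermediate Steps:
$q{\left(c \right)} = 4 + c$ ($q{\left(c \right)} = c + 4 = 4 + c$)
$J{\left(D \right)} = 0$
$X{\left(T \right)} = \frac{-5 + T}{2 T}$
$I = 11$ ($I = \left(\frac{-5 - 1}{2 \left(-1\right)} + \left(4 + 3\right)\right) + 1 = \left(\frac{1}{2} \left(-1\right) \left(-6\right) + 7\right) + 1 = \left(3 + 7\right) + 1 = 10 + 1 = 11$)
$I + 4 \frac{J{\left(-4 \right)}}{2} = 11 + 4 \cdot \frac{0}{2} = 11 + 4 \cdot 0 \cdot \frac{1}{2} = 11 + 4 \cdot 0 = 11 + 0 = 11$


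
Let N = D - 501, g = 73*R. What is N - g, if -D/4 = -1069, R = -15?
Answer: 4870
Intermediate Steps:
D = 4276 (D = -4*(-1069) = 4276)
g = -1095 (g = 73*(-15) = -1095)
N = 3775 (N = 4276 - 501 = 3775)
N - g = 3775 - 1*(-1095) = 3775 + 1095 = 4870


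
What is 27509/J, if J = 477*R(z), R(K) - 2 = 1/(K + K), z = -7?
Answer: 385126/12879 ≈ 29.903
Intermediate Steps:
R(K) = 2 + 1/(2*K) (R(K) = 2 + 1/(K + K) = 2 + 1/(2*K))
J = 12879/14 (J = 477*(2 + (1/2)/(-7)) = 477*(2 + (1/2)*(-1/7)) = 477*(2 - 1/14) = 477*(27/14) = 12879/14 ≈ 919.93)
27509/J = 27509/(12879/14) = 27509*(14/12879) = 385126/12879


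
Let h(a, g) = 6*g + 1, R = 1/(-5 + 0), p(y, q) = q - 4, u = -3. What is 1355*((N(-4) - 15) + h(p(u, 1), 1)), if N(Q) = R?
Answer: -11111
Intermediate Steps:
p(y, q) = -4 + q
R = -⅕ (R = 1/(-5) = -⅕ ≈ -0.20000)
N(Q) = -⅕
h(a, g) = 1 + 6*g
1355*((N(-4) - 15) + h(p(u, 1), 1)) = 1355*((-⅕ - 15) + (1 + 6*1)) = 1355*(-76/5 + (1 + 6)) = 1355*(-76/5 + 7) = 1355*(-41/5) = -11111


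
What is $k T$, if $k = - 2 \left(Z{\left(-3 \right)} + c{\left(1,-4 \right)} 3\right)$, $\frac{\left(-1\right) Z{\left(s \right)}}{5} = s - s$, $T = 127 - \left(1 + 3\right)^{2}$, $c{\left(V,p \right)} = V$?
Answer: $-666$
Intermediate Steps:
$T = 111$ ($T = 127 - 4^{2} = 127 - 16 = 111$)
$Z{\left(s \right)} = 0$ ($Z{\left(s \right)} = - 5 \left(s - s\right) = \left(-5\right) 0 = 0$)
$k = -6$ ($k = - 2 \left(0 + 1 \cdot 3\right) = - 2 \left(0 + 3\right) = \left(-2\right) 3 = -6$)
$k T = \left(-6\right) 111 = -666$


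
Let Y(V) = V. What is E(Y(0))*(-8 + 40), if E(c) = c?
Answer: 0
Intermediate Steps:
E(Y(0))*(-8 + 40) = 0*(-8 + 40) = 0*32 = 0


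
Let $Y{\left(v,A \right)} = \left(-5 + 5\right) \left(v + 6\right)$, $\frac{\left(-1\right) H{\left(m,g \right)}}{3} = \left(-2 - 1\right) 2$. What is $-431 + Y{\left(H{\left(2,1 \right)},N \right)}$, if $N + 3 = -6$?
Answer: $-431$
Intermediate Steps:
$N = -9$ ($N = -3 - 6 = -9$)
$H{\left(m,g \right)} = 18$ ($H{\left(m,g \right)} = - 3 \left(-2 - 1\right) 2 = - 3 \left(\left(-3\right) 2\right) = \left(-3\right) \left(-6\right) = 18$)
$Y{\left(v,A \right)} = 0$ ($Y{\left(v,A \right)} = 0 \left(6 + v\right) = 0$)
$-431 + Y{\left(H{\left(2,1 \right)},N \right)} = -431 + 0 = -431$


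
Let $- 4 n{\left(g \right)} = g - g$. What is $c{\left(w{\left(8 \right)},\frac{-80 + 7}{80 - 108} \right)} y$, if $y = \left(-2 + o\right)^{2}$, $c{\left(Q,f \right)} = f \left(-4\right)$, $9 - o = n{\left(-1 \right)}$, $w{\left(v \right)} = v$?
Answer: $-511$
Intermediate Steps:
$n{\left(g \right)} = 0$ ($n{\left(g \right)} = - \frac{g - g}{4} = \left(- \frac{1}{4}\right) 0 = 0$)
$o = 9$ ($o = 9 - 0 = 9 + 0 = 9$)
$c{\left(Q,f \right)} = - 4 f$
$y = 49$ ($y = \left(-2 + 9\right)^{2} = 7^{2} = 49$)
$c{\left(w{\left(8 \right)},\frac{-80 + 7}{80 - 108} \right)} y = - 4 \frac{-80 + 7}{80 - 108} \cdot 49 = - 4 \left(- \frac{73}{-28}\right) 49 = - 4 \left(\left(-73\right) \left(- \frac{1}{28}\right)\right) 49 = \left(-4\right) \frac{73}{28} \cdot 49 = \left(- \frac{73}{7}\right) 49 = -511$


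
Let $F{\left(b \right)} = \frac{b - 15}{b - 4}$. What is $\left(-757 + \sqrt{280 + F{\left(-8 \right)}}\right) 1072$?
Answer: $-811504 + \frac{536 \sqrt{10149}}{3} \approx -7.9351 \cdot 10^{5}$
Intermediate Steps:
$F{\left(b \right)} = \frac{-15 + b}{-4 + b}$
$\left(-757 + \sqrt{280 + F{\left(-8 \right)}}\right) 1072 = \left(-757 + \sqrt{280 + \frac{-15 - 8}{-4 - 8}}\right) 1072 = \left(-757 + \sqrt{280 + \frac{1}{-12} \left(-23\right)}\right) 1072 = \left(-757 + \sqrt{280 - - \frac{23}{12}}\right) 1072 = \left(-757 + \sqrt{280 + \frac{23}{12}}\right) 1072 = \left(-757 + \sqrt{\frac{3383}{12}}\right) 1072 = \left(-757 + \frac{\sqrt{10149}}{6}\right) 1072 = -811504 + \frac{536 \sqrt{10149}}{3}$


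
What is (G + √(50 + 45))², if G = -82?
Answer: (82 - √95)² ≈ 5220.5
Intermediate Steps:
(G + √(50 + 45))² = (-82 + √(50 + 45))² = (-82 + √95)²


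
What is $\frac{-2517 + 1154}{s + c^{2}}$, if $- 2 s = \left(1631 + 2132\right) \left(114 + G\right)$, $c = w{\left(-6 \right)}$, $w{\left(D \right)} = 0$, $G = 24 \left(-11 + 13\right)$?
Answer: $\frac{1363}{304803} \approx 0.0044717$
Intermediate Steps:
$G = 48$ ($G = 24 \cdot 2 = 48$)
$c = 0$
$s = -304803$ ($s = - \frac{\left(1631 + 2132\right) \left(114 + 48\right)}{2} = - \frac{3763 \cdot 162}{2} = \left(- \frac{1}{2}\right) 609606 = -304803$)
$\frac{-2517 + 1154}{s + c^{2}} = \frac{-2517 + 1154}{-304803 + 0^{2}} = - \frac{1363}{-304803 + 0} = - \frac{1363}{-304803} = \left(-1363\right) \left(- \frac{1}{304803}\right) = \frac{1363}{304803}$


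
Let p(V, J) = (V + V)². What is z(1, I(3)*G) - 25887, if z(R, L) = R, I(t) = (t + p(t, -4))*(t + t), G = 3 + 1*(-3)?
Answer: -25886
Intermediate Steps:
p(V, J) = 4*V² (p(V, J) = (2*V)² = 4*V²)
G = 0 (G = 3 - 3 = 0)
I(t) = 2*t*(t + 4*t²) (I(t) = (t + 4*t²)*(t + t) = (t + 4*t²)*(2*t) = 2*t*(t + 4*t²))
z(1, I(3)*G) - 25887 = 1 - 25887 = -25886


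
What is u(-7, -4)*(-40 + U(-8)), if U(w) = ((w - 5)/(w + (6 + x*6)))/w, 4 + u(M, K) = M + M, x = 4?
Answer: 63243/88 ≈ 718.67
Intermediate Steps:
u(M, K) = -4 + 2*M (u(M, K) = -4 + (M + M) = -4 + 2*M)
U(w) = (-5 + w)/(w*(30 + w)) (U(w) = ((w - 5)/(w + (6 + 4*6)))/w = ((-5 + w)/(w + (6 + 24)))/w = ((-5 + w)/(w + 30))/w = ((-5 + w)/(30 + w))/w = (-5 + w)/(w*(30 + w)))
u(-7, -4)*(-40 + U(-8)) = (-4 + 2*(-7))*(-40 + (-5 - 8)/((-8)*(30 - 8))) = (-4 - 14)*(-40 - 1/8*(-13)/22) = -18*(-40 - 1/8*1/22*(-13)) = -18*(-40 + 13/176) = -18*(-7027/176) = 63243/88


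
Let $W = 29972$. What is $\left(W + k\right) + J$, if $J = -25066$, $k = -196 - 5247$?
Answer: $-537$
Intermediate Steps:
$k = -5443$ ($k = -196 - 5247 = -5443$)
$\left(W + k\right) + J = \left(29972 - 5443\right) - 25066 = 24529 - 25066 = -537$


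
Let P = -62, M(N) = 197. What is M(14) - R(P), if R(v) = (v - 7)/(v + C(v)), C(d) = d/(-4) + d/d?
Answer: 17789/91 ≈ 195.48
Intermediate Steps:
C(d) = 1 - d/4 (C(d) = d*(-¼) + 1 = -d/4 + 1 = 1 - d/4)
R(v) = (-7 + v)/(1 + 3*v/4) (R(v) = (v - 7)/(v + (1 - v/4)) = (-7 + v)/(1 + 3*v/4))
M(14) - R(P) = 197 - 4*(-7 - 62)/(4 + 3*(-62)) = 197 - 4*(-69)/(4 - 186) = 197 - 4*(-69)/(-182) = 197 - 4*(-1)*(-69)/182 = 197 - 1*138/91 = 197 - 138/91 = 17789/91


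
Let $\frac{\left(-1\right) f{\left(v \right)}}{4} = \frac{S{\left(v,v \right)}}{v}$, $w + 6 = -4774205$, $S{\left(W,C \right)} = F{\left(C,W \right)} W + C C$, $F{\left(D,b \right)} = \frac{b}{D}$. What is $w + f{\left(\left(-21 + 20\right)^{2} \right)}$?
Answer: $-4774219$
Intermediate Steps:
$S{\left(W,C \right)} = C^{2} + \frac{W^{2}}{C}$ ($S{\left(W,C \right)} = \frac{W}{C} W + C C = \frac{W^{2}}{C} + C^{2} = C^{2} + \frac{W^{2}}{C}$)
$w = -4774211$ ($w = -6 - 4774205 = -4774211$)
$f{\left(v \right)} = - \frac{4 \left(v^{2} + v^{3}\right)}{v^{2}}$ ($f{\left(v \right)} = - 4 \frac{\frac{1}{v} \left(v^{3} + v^{2}\right)}{v} = - 4 \frac{\frac{1}{v} \left(v^{2} + v^{3}\right)}{v} = - 4 \frac{v^{2} + v^{3}}{v^{2}} = - \frac{4 \left(v^{2} + v^{3}\right)}{v^{2}}$)
$w + f{\left(\left(-21 + 20\right)^{2} \right)} = -4774211 - \left(4 + 4 \left(-21 + 20\right)^{2}\right) = -4774211 - \left(4 + 4 \left(-1\right)^{2}\right) = -4774211 - 8 = -4774219$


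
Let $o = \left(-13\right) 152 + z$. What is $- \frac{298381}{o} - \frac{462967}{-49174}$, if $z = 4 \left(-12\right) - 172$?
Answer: $\frac{341070931}{2347524} \approx 145.29$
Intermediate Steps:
$z = -220$ ($z = -48 - 172 = -220$)
$o = -2196$ ($o = \left(-13\right) 152 - 220 = -1976 - 220 = -2196$)
$- \frac{298381}{o} - \frac{462967}{-49174} = - \frac{298381}{-2196} - \frac{462967}{-49174} = \left(-298381\right) \left(- \frac{1}{2196}\right) - - \frac{20129}{2138} = \frac{298381}{2196} + \frac{20129}{2138} = \frac{341070931}{2347524}$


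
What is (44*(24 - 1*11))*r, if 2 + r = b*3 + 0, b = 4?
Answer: 5720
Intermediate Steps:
r = 10 (r = -2 + (4*3 + 0) = -2 + (12 + 0) = -2 + 12 = 10)
(44*(24 - 1*11))*r = (44*(24 - 1*11))*10 = (44*(24 - 11))*10 = (44*13)*10 = 572*10 = 5720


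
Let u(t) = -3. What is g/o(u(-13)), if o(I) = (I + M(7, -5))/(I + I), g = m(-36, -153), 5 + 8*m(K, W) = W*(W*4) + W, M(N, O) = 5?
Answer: -140217/4 ≈ -35054.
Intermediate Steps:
m(K, W) = -5/8 + W²/2 + W/8 (m(K, W) = -5/8 + (W*(W*4) + W)/8 = -5/8 + (W*(4*W) + W)/8 = -5/8 + (4*W² + W)/8 = -5/8 + (W + 4*W²)/8 = -5/8 + (W²/2 + W/8) = -5/8 + W²/2 + W/8)
g = 46739/4 (g = -5/8 + (½)*(-153)² + (⅛)*(-153) = -5/8 + (½)*23409 - 153/8 = -5/8 + 23409/2 - 153/8 = 46739/4 ≈ 11685.)
o(I) = (5 + I)/(2*I) (o(I) = (I + 5)/(I + I) = (5 + I)/((2*I)) = (5 + I)*(1/(2*I)) = (5 + I)/(2*I))
g/o(u(-13)) = 46739/(4*(((½)*(5 - 3)/(-3)))) = 46739/(4*(((½)*(-⅓)*2))) = 46739/(4*(-⅓)) = (46739/4)*(-3) = -140217/4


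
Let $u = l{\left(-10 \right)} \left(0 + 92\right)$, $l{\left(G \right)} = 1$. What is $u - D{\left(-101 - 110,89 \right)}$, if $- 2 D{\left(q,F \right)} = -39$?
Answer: $\frac{145}{2} \approx 72.5$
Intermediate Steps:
$D{\left(q,F \right)} = \frac{39}{2}$ ($D{\left(q,F \right)} = \left(- \frac{1}{2}\right) \left(-39\right) = \frac{39}{2}$)
$u = 92$ ($u = 1 \left(0 + 92\right) = 1 \cdot 92 = 92$)
$u - D{\left(-101 - 110,89 \right)} = 92 - \frac{39}{2} = \frac{145}{2}$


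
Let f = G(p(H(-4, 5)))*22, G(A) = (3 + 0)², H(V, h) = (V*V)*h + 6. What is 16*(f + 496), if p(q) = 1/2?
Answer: 11104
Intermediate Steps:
H(V, h) = 6 + h*V² (H(V, h) = V²*h + 6 = h*V² + 6 = 6 + h*V²)
p(q) = ½
G(A) = 9 (G(A) = 3² = 9)
f = 198 (f = 9*22 = 198)
16*(f + 496) = 16*(198 + 496) = 16*694 = 11104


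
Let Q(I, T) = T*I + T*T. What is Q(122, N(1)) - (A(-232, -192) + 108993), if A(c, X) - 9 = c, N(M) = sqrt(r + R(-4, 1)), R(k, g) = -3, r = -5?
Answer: -108778 + 244*I*sqrt(2) ≈ -1.0878e+5 + 345.07*I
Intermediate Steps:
N(M) = 2*I*sqrt(2) (N(M) = sqrt(-5 - 3) = sqrt(-8) = 2*I*sqrt(2))
A(c, X) = 9 + c
Q(I, T) = T**2 + I*T (Q(I, T) = I*T + T**2 = T**2 + I*T)
Q(122, N(1)) - (A(-232, -192) + 108993) = (2*I*sqrt(2))*(122 + 2*I*sqrt(2)) - ((9 - 232) + 108993) = 2*I*sqrt(2)*(122 + 2*I*sqrt(2)) - (-223 + 108993) = 2*I*sqrt(2)*(122 + 2*I*sqrt(2)) - 1*108770 = 2*I*sqrt(2)*(122 + 2*I*sqrt(2)) - 108770 = -108770 + 2*I*sqrt(2)*(122 + 2*I*sqrt(2))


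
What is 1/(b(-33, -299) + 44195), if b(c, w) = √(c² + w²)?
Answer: 8839/390621507 - √90490/1953107535 ≈ 2.2474e-5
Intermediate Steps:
1/(b(-33, -299) + 44195) = 1/(√((-33)² + (-299)²) + 44195) = 1/(√(1089 + 89401) + 44195) = 1/(√90490 + 44195) = 1/(44195 + √90490)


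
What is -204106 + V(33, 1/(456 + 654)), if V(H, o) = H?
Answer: -204073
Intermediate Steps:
-204106 + V(33, 1/(456 + 654)) = -204106 + 33 = -204073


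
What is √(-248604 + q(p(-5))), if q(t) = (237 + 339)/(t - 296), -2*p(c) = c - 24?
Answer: 2*I*√19700102463/563 ≈ 498.6*I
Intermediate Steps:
p(c) = 12 - c/2 (p(c) = -(c - 24)/2 = -(-24 + c)/2 = 12 - c/2)
q(t) = 576/(-296 + t)
√(-248604 + q(p(-5))) = √(-248604 + 576/(-296 + (12 - ½*(-5)))) = √(-248604 + 576/(-296 + (12 + 5/2))) = √(-248604 + 576/(-296 + 29/2)) = √(-248604 + 576/(-563/2)) = √(-248604 + 576*(-2/563)) = √(-248604 - 1152/563) = √(-139965204/563) = 2*I*√19700102463/563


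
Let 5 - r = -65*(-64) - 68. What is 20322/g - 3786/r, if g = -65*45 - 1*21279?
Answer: 1430055/16486958 ≈ 0.086739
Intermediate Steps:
r = -4087 (r = 5 - (-65*(-64) - 68) = 5 - (4160 - 68) = 5 - 1*4092 = 5 - 4092 = -4087)
g = -24204 (g = -2925 - 21279 = -24204)
20322/g - 3786/r = 20322/(-24204) - 3786/(-4087) = 20322*(-1/24204) - 3786*(-1/4087) = -3387/4034 + 3786/4087 = 1430055/16486958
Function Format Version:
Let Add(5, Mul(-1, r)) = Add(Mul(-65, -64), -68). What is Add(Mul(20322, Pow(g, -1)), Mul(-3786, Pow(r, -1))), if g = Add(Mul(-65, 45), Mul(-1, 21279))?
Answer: Rational(1430055, 16486958) ≈ 0.086739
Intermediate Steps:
r = -4087 (r = Add(5, Mul(-1, Add(Mul(-65, -64), -68))) = Add(5, Mul(-1, Add(4160, -68))) = Add(5, Mul(-1, 4092)) = Add(5, -4092) = -4087)
g = -24204 (g = Add(-2925, -21279) = -24204)
Add(Mul(20322, Pow(g, -1)), Mul(-3786, Pow(r, -1))) = Add(Mul(20322, Pow(-24204, -1)), Mul(-3786, Pow(-4087, -1))) = Add(Mul(20322, Rational(-1, 24204)), Mul(-3786, Rational(-1, 4087))) = Add(Rational(-3387, 4034), Rational(3786, 4087)) = Rational(1430055, 16486958)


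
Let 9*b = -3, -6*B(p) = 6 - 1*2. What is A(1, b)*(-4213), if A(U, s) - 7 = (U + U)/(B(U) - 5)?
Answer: -476069/17 ≈ -28004.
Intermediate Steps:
B(p) = -2/3 (B(p) = -(6 - 1*2)/6 = -(6 - 2)/6 = -1/6*4 = -2/3)
b = -1/3 (b = (1/9)*(-3) = -1/3 ≈ -0.33333)
A(U, s) = 7 - 6*U/17 (A(U, s) = 7 + (U + U)/(-2/3 - 5) = 7 + (2*U)/(-17/3) = 7 + (2*U)*(-3/17) = 7 - 6*U/17)
A(1, b)*(-4213) = (7 - 6/17*1)*(-4213) = (7 - 6/17)*(-4213) = (113/17)*(-4213) = -476069/17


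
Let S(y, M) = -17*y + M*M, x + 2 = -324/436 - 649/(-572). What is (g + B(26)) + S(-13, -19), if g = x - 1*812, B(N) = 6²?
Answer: -1108709/5668 ≈ -195.61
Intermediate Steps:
B(N) = 36
x = -9117/5668 (x = -2 + (-324/436 - 649/(-572)) = -2 + (-324*1/436 - 649*(-1/572)) = -2 + (-81/109 + 59/52) = -2 + 2219/5668 = -9117/5668 ≈ -1.6085)
S(y, M) = M² - 17*y (S(y, M) = -17*y + M² = M² - 17*y)
g = -4611533/5668 (g = -9117/5668 - 1*812 = -9117/5668 - 812 = -4611533/5668 ≈ -813.61)
(g + B(26)) + S(-13, -19) = (-4611533/5668 + 36) + ((-19)² - 17*(-13)) = -4407485/5668 + (361 + 221) = -4407485/5668 + 582 = -1108709/5668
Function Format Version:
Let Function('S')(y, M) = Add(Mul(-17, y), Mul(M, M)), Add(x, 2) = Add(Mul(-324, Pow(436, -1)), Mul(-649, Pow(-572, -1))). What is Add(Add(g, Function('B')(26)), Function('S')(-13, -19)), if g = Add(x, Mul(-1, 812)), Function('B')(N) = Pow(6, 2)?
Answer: Rational(-1108709, 5668) ≈ -195.61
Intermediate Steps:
Function('B')(N) = 36
x = Rational(-9117, 5668) (x = Add(-2, Add(Mul(-324, Pow(436, -1)), Mul(-649, Pow(-572, -1)))) = Add(-2, Add(Mul(-324, Rational(1, 436)), Mul(-649, Rational(-1, 572)))) = Add(-2, Add(Rational(-81, 109), Rational(59, 52))) = Add(-2, Rational(2219, 5668)) = Rational(-9117, 5668) ≈ -1.6085)
Function('S')(y, M) = Add(Pow(M, 2), Mul(-17, y)) (Function('S')(y, M) = Add(Mul(-17, y), Pow(M, 2)) = Add(Pow(M, 2), Mul(-17, y)))
g = Rational(-4611533, 5668) (g = Add(Rational(-9117, 5668), Mul(-1, 812)) = Add(Rational(-9117, 5668), -812) = Rational(-4611533, 5668) ≈ -813.61)
Add(Add(g, Function('B')(26)), Function('S')(-13, -19)) = Add(Add(Rational(-4611533, 5668), 36), Add(Pow(-19, 2), Mul(-17, -13))) = Add(Rational(-4407485, 5668), Add(361, 221)) = Add(Rational(-4407485, 5668), 582) = Rational(-1108709, 5668)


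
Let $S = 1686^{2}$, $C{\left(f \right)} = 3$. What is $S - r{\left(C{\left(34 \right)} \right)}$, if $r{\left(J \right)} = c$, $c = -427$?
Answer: $2843023$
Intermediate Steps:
$r{\left(J \right)} = -427$
$S = 2842596$
$S - r{\left(C{\left(34 \right)} \right)} = 2842596 - -427 = 2842596 + 427 = 2843023$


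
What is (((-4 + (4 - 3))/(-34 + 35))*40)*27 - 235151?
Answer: -238391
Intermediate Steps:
(((-4 + (4 - 3))/(-34 + 35))*40)*27 - 235151 = (((-4 + 1)/1)*40)*27 - 235151 = (-3*1*40)*27 - 235151 = -3*40*27 - 235151 = -120*27 - 235151 = -3240 - 235151 = -238391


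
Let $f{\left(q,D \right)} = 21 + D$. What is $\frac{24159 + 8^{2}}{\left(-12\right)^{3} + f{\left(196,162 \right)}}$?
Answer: $- \frac{24223}{1545} \approx -15.678$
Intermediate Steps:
$\frac{24159 + 8^{2}}{\left(-12\right)^{3} + f{\left(196,162 \right)}} = \frac{24159 + 8^{2}}{\left(-12\right)^{3} + \left(21 + 162\right)} = \frac{24159 + 64}{-1728 + 183} = \frac{24223}{-1545} = 24223 \left(- \frac{1}{1545}\right) = - \frac{24223}{1545}$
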